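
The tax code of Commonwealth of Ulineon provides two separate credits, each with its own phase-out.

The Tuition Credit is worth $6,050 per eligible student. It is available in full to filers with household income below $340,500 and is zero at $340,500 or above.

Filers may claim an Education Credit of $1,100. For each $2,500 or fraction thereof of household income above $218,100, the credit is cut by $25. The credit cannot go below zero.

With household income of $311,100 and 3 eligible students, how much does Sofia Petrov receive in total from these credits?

$18,300

Tuition Credit: base = 3 × $6,050 = $18,150. $311,100 is below the $340,500 cutoff, so the full $18,150 applies.
Education Credit: income exceeds $218,100 by $93,000, which is 38 full-or-partial $2,500 increments; reduction = 38 × $25 = $950, leaving $150.
Total: $18,150 + $150 = $18,300.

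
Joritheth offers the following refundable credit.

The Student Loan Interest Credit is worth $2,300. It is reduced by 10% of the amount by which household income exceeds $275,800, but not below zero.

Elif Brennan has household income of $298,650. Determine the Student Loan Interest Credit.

Student Loan Interest Credit: 10% of the $22,850 excess over $275,800 is $2,285; credit = $2,300 − $2,285 = $15.

$15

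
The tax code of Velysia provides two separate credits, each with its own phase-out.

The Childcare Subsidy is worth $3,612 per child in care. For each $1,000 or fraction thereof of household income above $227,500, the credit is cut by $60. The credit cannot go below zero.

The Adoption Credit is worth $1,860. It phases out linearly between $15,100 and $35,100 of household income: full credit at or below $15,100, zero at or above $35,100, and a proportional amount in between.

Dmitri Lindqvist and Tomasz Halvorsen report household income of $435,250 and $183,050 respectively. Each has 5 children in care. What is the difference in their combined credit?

Dmitri ($435,250): Childcare Subsidy: base = 5 × $3,612 = $18,060. income exceeds $227,500 by $207,750, which is 208 full-or-partial $1,000 increments; reduction = 208 × $60 = $12,480, leaving $5,580. Adoption Credit: $435,250 is at or above $35,100, so the credit is $0. total $5,580 + $0 = $5,580
Tomasz ($183,050): Childcare Subsidy: base = 5 × $3,612 = $18,060. $183,050 is at or below the $227,500 threshold, so the full $18,060 applies. Adoption Credit: $183,050 is at or above $35,100, so the credit is $0. total $18,060 + $0 = $18,060
Difference: |$5,580 − $18,060| = $12,480.

$12,480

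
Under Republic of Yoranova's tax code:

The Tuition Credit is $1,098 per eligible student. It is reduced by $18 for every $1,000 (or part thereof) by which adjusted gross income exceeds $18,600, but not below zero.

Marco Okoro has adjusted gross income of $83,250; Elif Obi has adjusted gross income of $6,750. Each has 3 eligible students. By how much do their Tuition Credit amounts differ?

Marco ($83,250): Tuition Credit: base = 3 × $1,098 = $3,294. income exceeds $18,600 by $64,650, which is 65 full-or-partial $1,000 increments; reduction = 65 × $18 = $1,170, leaving $2,124.
Elif ($6,750): Tuition Credit: base = 3 × $1,098 = $3,294. $6,750 is at or below the $18,600 threshold, so the full $3,294 applies.
Difference: |$2,124 − $3,294| = $1,170.

$1,170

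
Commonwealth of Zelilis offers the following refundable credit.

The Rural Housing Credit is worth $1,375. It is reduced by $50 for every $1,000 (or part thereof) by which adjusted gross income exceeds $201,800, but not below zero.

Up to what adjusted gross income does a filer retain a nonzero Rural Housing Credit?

After 27 increments the reduction is 27 × $50 = $1,350, leaving $25; one more increment wipes it out. Increment 27 ends at excess 27 × $1,000 = $27,000, so the highest qualifying income is $201,800 + $27,000 = $228,800.

$228,800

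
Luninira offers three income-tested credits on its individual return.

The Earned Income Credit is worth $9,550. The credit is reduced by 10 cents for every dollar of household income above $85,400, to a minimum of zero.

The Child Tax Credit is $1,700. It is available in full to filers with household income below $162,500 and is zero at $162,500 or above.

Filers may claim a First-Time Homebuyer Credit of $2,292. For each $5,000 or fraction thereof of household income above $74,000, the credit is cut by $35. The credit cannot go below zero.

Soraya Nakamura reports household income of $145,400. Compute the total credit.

$7,017

Earned Income Credit: 10% of the $60,000 excess over $85,400 is $6,000; credit = $9,550 − $6,000 = $3,550.
Child Tax Credit: $145,400 is below the $162,500 cutoff, so the full $1,700 applies.
First-Time Homebuyer Credit: income exceeds $74,000 by $71,400, which is 15 full-or-partial $5,000 increments; reduction = 15 × $35 = $525, leaving $1,767.
Total: $3,550 + $1,700 + $1,767 = $7,017.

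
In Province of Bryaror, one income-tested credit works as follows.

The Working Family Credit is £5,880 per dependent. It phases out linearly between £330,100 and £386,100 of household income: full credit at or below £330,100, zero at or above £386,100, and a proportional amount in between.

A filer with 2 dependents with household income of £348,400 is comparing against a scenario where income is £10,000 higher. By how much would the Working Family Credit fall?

At £348,400 — base = 2 × £5,880 = £11,760. £348,400 is £18,300 into a £56,000 phase-out range, leaving 37,700/56,000 of the credit: £11,760 × 37,700/56,000 = £7,917.
At £358,400 — base = 2 × £5,880 = £11,760. £358,400 is £28,300 into a £56,000 phase-out range, leaving 27,700/56,000 of the credit: £11,760 × 27,700/56,000 = £5,817.
Lost: £7,917 − £5,817 = £2,100.

£2,100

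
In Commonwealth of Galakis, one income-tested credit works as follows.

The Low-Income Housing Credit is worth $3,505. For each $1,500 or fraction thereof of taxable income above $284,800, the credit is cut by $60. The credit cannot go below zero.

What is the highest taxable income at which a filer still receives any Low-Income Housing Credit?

$371,800

After 58 increments the reduction is 58 × $60 = $3,480, leaving $25; one more increment wipes it out. Increment 58 ends at excess 58 × $1,500 = $87,000, so the highest qualifying income is $284,800 + $87,000 = $371,800.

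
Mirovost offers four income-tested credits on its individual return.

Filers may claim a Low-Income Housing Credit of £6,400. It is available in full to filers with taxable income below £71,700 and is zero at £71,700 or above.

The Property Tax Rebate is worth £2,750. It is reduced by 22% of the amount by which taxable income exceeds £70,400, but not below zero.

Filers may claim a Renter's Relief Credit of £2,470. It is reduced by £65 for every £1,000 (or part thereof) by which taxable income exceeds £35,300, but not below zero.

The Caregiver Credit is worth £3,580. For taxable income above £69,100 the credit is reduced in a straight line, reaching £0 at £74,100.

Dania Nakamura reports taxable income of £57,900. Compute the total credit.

Low-Income Housing Credit: £57,900 is below the £71,700 cutoff, so the full £6,400 applies.
Property Tax Rebate: £57,900 is at or below the £70,400 threshold, so the full £2,750 applies.
Renter's Relief Credit: income exceeds £35,300 by £22,600, which is 23 full-or-partial £1,000 increments; reduction = 23 × £65 = £1,495, leaving £975.
Caregiver Credit: £57,900 is at or below the £69,100 threshold, so the full £3,580 applies.
Total: £6,400 + £2,750 + £975 + £3,580 = £13,705.

£13,705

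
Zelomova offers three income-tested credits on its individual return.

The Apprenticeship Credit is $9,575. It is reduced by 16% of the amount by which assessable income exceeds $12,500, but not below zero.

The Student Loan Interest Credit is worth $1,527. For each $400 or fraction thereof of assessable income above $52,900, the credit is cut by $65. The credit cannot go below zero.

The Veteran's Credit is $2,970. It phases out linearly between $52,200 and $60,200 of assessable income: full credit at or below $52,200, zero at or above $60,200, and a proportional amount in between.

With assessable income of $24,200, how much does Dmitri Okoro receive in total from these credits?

Apprenticeship Credit: 16% of the $11,700 excess over $12,500 is $1,872; credit = $9,575 − $1,872 = $7,703.
Student Loan Interest Credit: $24,200 is at or below the $52,900 threshold, so the full $1,527 applies.
Veteran's Credit: $24,200 is at or below the $52,200 threshold, so the full $2,970 applies.
Total: $7,703 + $1,527 + $2,970 = $12,200.

$12,200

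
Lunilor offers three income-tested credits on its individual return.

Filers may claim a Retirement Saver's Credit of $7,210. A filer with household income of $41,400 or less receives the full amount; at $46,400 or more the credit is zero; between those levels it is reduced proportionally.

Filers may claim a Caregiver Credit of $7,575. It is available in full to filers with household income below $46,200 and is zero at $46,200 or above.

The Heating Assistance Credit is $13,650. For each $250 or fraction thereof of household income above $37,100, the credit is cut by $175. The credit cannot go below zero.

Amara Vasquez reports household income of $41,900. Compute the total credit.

Retirement Saver's Credit: $41,900 is $500 into a $5,000 phase-out range, leaving 4,500/5,000 of the credit: $7,210 × 4,500/5,000 = $6,489.
Caregiver Credit: $41,900 is below the $46,200 cutoff, so the full $7,575 applies.
Heating Assistance Credit: income exceeds $37,100 by $4,800, which is 20 full-or-partial $250 increments; reduction = 20 × $175 = $3,500, leaving $10,150.
Total: $6,489 + $7,575 + $10,150 = $24,214.

$24,214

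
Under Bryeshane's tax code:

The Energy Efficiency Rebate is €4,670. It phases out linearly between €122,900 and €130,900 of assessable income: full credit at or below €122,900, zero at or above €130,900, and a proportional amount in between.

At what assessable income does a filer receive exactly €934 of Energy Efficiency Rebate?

€934 is 934/4,670 of the full €4,670, so 3,736/4,670 of the €8,000 range has been used: income = €122,900 + €8,000 × 3,736/4,670 = €129,300.

€129,300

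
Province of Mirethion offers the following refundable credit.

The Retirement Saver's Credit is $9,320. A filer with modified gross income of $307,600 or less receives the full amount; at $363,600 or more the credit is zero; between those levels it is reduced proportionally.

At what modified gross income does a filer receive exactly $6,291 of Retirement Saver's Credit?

$6,291 is 6,291/9,320 of the full $9,320, so 3,029/9,320 of the $56,000 range has been used: income = $307,600 + $56,000 × 3,029/9,320 = $325,800.

$325,800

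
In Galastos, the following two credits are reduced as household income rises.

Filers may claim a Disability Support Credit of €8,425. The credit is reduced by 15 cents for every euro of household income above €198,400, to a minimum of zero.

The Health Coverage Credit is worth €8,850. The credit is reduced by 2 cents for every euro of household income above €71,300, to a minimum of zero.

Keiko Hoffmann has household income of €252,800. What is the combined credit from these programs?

€5,485

Disability Support Credit: 15% of the €54,400 excess over €198,400 is €8,160; credit = €8,425 − €8,160 = €265.
Health Coverage Credit: 2% of the €181,500 excess over €71,300 is €3,630; credit = €8,850 − €3,630 = €5,220.
Total: €265 + €5,220 = €5,485.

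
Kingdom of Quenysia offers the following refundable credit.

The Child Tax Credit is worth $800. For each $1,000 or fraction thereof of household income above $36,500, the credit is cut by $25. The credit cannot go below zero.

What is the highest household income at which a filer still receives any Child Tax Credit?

$67,500

After 31 increments the reduction is 31 × $25 = $775, leaving $25; one more increment wipes it out. Increment 31 ends at excess 31 × $1,000 = $31,000, so the highest qualifying income is $36,500 + $31,000 = $67,500.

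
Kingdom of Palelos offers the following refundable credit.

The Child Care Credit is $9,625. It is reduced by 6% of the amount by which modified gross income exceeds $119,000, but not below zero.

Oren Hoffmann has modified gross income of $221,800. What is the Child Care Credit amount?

Child Care Credit: 6% of the $102,800 excess over $119,000 is $6,168; credit = $9,625 − $6,168 = $3,457.

$3,457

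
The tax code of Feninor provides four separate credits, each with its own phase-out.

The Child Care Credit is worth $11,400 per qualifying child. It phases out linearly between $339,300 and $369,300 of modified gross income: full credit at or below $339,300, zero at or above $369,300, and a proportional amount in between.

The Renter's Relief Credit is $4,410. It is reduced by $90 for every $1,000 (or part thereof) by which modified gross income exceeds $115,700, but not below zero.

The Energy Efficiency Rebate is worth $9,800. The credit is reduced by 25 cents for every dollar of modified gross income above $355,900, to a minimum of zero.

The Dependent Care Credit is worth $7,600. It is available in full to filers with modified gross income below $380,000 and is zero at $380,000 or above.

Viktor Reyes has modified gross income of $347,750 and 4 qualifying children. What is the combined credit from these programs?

$50,156

Child Care Credit: base = 4 × $11,400 = $45,600. $347,750 is $8,450 into a $30,000 phase-out range, leaving 21,550/30,000 of the credit: $45,600 × 21,550/30,000 = $32,756.
Renter's Relief Credit: income exceeds $115,700 by $232,050 → 233 increments × $90 = $20,970 ≥ base, so the credit is $0.
Energy Efficiency Rebate: $347,750 is at or below the $355,900 threshold, so the full $9,800 applies.
Dependent Care Credit: $347,750 is below the $380,000 cutoff, so the full $7,600 applies.
Total: $32,756 + $0 + $9,800 + $7,600 = $50,156.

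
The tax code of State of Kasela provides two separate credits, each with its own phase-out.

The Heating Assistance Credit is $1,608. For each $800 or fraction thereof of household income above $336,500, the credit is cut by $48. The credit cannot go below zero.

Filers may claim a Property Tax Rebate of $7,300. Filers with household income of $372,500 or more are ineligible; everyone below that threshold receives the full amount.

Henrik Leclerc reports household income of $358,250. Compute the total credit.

$7,564

Heating Assistance Credit: income exceeds $336,500 by $21,750, which is 28 full-or-partial $800 increments; reduction = 28 × $48 = $1,344, leaving $264.
Property Tax Rebate: $358,250 is below the $372,500 cutoff, so the full $7,300 applies.
Total: $264 + $7,300 = $7,564.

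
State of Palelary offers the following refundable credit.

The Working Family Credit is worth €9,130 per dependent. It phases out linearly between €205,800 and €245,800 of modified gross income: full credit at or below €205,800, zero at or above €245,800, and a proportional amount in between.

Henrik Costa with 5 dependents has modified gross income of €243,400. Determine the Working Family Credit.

Working Family Credit: base = 5 × €9,130 = €45,650. €243,400 is €37,600 into a €40,000 phase-out range, leaving 2,400/40,000 of the credit: €45,650 × 2,400/40,000 = €2,739.

€2,739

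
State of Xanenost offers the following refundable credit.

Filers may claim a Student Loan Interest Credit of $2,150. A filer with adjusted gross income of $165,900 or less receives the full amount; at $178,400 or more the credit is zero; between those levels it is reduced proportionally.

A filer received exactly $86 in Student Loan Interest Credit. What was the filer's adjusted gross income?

$177,900

$86 is 86/2,150 of the full $2,150, so 2,064/2,150 of the $12,500 range has been used: income = $165,900 + $12,500 × 2,064/2,150 = $177,900.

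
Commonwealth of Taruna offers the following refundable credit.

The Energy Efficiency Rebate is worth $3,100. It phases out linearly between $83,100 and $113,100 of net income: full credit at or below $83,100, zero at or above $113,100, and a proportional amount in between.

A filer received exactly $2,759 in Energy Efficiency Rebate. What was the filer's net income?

$2,759 is 2,759/3,100 of the full $3,100, so 341/3,100 of the $30,000 range has been used: income = $83,100 + $30,000 × 341/3,100 = $86,400.

$86,400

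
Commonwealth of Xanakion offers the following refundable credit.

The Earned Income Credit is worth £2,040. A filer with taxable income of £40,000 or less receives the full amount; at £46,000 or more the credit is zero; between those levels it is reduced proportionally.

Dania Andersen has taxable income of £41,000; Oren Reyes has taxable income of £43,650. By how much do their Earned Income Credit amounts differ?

Dania (£41,000): Earned Income Credit: £41,000 is £1,000 into a £6,000 phase-out range, leaving 5,000/6,000 of the credit: £2,040 × 5,000/6,000 = £1,700.
Oren (£43,650): Earned Income Credit: £43,650 is £3,650 into a £6,000 phase-out range, leaving 2,350/6,000 of the credit: £2,040 × 2,350/6,000 = £799.
Difference: |£1,700 − £799| = £901.

£901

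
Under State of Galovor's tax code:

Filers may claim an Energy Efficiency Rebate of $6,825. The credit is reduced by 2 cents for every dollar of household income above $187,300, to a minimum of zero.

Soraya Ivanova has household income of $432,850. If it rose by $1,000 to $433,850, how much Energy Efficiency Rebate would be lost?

At $432,850 — 2% of the $245,550 excess over $187,300 is $4,911; credit = $6,825 − $4,911 = $1,914.
At $433,850 — 2% of the $246,550 excess over $187,300 is $4,931; credit = $6,825 − $4,931 = $1,894.
Lost: $1,914 − $1,894 = $20.

$20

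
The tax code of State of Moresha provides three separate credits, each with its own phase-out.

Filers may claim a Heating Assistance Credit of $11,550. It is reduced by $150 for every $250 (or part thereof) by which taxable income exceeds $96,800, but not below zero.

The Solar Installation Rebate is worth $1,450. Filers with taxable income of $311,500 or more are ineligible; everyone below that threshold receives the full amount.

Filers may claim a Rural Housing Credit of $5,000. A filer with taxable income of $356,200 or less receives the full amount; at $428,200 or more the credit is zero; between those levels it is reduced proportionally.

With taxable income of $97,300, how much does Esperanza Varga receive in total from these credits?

Heating Assistance Credit: income exceeds $96,800 by $500, which is 2 full-or-partial $250 increments; reduction = 2 × $150 = $300, leaving $11,250.
Solar Installation Rebate: $97,300 is below the $311,500 cutoff, so the full $1,450 applies.
Rural Housing Credit: $97,300 is at or below the $356,200 threshold, so the full $5,000 applies.
Total: $11,250 + $1,450 + $5,000 = $17,700.

$17,700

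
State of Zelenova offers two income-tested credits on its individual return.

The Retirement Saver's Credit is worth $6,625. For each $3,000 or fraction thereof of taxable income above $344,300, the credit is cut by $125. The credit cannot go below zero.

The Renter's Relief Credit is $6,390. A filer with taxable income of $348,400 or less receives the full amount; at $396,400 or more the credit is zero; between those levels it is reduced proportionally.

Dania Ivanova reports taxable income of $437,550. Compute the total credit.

$2,625

Retirement Saver's Credit: income exceeds $344,300 by $93,250, which is 32 full-or-partial $3,000 increments; reduction = 32 × $125 = $4,000, leaving $2,625.
Renter's Relief Credit: $437,550 is at or above $396,400, so the credit is $0.
Total: $2,625 + $0 = $2,625.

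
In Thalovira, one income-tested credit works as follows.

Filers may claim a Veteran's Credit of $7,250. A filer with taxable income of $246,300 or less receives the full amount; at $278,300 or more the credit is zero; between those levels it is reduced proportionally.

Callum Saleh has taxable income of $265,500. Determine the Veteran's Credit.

Veteran's Credit: $265,500 is $19,200 into a $32,000 phase-out range, leaving 12,800/32,000 of the credit: $7,250 × 12,800/32,000 = $2,900.

$2,900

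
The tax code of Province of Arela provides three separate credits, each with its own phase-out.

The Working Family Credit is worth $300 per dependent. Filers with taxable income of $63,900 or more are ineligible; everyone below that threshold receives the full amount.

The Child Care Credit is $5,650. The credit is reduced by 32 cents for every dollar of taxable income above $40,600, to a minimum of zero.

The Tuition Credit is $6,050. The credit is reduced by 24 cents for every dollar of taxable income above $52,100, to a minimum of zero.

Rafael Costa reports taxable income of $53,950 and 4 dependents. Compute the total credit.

Working Family Credit: base = 4 × $300 = $1,200. $53,950 is below the $63,900 cutoff, so the full $1,200 applies.
Child Care Credit: 32% of the $13,350 excess over $40,600 is $4,272; credit = $5,650 − $4,272 = $1,378.
Tuition Credit: 24% of the $1,850 excess over $52,100 is $444; credit = $6,050 − $444 = $5,606.
Total: $1,200 + $1,378 + $5,606 = $8,184.

$8,184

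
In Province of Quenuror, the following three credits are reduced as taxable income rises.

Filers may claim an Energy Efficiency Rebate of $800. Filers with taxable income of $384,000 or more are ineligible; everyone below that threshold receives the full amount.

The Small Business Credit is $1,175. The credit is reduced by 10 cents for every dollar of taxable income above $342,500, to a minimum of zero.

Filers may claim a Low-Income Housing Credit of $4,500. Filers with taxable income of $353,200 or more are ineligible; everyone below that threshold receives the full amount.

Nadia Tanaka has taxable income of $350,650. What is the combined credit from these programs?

Energy Efficiency Rebate: $350,650 is below the $384,000 cutoff, so the full $800 applies.
Small Business Credit: 10% of the $8,150 excess over $342,500 is $815; credit = $1,175 − $815 = $360.
Low-Income Housing Credit: $350,650 is below the $353,200 cutoff, so the full $4,500 applies.
Total: $800 + $360 + $4,500 = $5,660.

$5,660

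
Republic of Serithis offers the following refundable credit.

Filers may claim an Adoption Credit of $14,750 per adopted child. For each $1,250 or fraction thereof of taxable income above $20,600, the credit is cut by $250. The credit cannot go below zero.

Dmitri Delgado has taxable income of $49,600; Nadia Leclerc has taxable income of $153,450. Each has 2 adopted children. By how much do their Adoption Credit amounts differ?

Dmitri ($49,600): Adoption Credit: base = 2 × $14,750 = $29,500. income exceeds $20,600 by $29,000, which is 24 full-or-partial $1,250 increments; reduction = 24 × $250 = $6,000, leaving $23,500.
Nadia ($153,450): Adoption Credit: base = 2 × $14,750 = $29,500. income exceeds $20,600 by $132,850, which is 107 full-or-partial $1,250 increments; reduction = 107 × $250 = $26,750, leaving $2,750.
Difference: |$23,500 − $2,750| = $20,750.

$20,750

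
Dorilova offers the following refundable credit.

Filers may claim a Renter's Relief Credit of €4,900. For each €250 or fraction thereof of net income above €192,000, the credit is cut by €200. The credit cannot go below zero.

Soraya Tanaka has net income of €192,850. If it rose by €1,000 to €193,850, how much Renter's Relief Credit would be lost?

At €192,850 — income exceeds €192,000 by €850, which is 4 full-or-partial €250 increments; reduction = 4 × €200 = €800, leaving €4,100.
At €193,850 — income exceeds €192,000 by €1,850, which is 8 full-or-partial €250 increments; reduction = 8 × €200 = €1,600, leaving €3,300.
Lost: €4,100 − €3,300 = €800.

€800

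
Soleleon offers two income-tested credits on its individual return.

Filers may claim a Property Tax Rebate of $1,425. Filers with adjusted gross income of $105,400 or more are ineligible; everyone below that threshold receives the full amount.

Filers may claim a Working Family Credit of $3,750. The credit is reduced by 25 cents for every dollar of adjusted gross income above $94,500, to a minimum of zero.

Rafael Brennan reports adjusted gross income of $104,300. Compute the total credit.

Property Tax Rebate: $104,300 is below the $105,400 cutoff, so the full $1,425 applies.
Working Family Credit: 25% of the $9,800 excess over $94,500 is $2,450; credit = $3,750 − $2,450 = $1,300.
Total: $1,425 + $1,300 = $2,725.

$2,725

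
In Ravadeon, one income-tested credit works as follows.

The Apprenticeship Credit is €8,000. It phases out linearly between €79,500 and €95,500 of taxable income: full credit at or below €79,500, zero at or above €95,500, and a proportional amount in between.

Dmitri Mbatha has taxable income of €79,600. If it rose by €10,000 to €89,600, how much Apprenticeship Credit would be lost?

At €79,600 — €79,600 is €100 into a €16,000 phase-out range, leaving 15,900/16,000 of the credit: €8,000 × 15,900/16,000 = €7,950.
At €89,600 — €89,600 is €10,100 into a €16,000 phase-out range, leaving 5,900/16,000 of the credit: €8,000 × 5,900/16,000 = €2,950.
Lost: €7,950 − €2,950 = €5,000.

€5,000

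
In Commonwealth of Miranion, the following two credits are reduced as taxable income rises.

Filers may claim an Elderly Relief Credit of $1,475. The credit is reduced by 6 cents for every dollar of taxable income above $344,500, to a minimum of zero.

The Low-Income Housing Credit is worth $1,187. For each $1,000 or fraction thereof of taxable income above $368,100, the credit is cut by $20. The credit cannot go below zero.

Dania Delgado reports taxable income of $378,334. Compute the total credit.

Elderly Relief Credit: 6% of the $33,834 excess over $344,500 is $2,030.04 ≥ base, so the credit is $0.
Low-Income Housing Credit: income exceeds $368,100 by $10,234, which is 11 full-or-partial $1,000 increments; reduction = 11 × $20 = $220, leaving $967.
Total: $0 + $967 = $967.

$967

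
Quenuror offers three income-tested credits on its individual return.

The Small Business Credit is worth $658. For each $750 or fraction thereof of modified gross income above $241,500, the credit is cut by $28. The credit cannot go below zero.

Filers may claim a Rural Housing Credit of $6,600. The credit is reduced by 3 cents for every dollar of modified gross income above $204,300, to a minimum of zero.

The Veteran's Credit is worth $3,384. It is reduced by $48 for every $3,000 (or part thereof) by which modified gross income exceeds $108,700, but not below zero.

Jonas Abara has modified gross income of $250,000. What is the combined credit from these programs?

Small Business Credit: income exceeds $241,500 by $8,500, which is 12 full-or-partial $750 increments; reduction = 12 × $28 = $336, leaving $322.
Rural Housing Credit: 3% of the $45,700 excess over $204,300 is $1,371; credit = $6,600 − $1,371 = $5,229.
Veteran's Credit: income exceeds $108,700 by $141,300, which is 48 full-or-partial $3,000 increments; reduction = 48 × $48 = $2,304, leaving $1,080.
Total: $322 + $5,229 + $1,080 = $6,631.

$6,631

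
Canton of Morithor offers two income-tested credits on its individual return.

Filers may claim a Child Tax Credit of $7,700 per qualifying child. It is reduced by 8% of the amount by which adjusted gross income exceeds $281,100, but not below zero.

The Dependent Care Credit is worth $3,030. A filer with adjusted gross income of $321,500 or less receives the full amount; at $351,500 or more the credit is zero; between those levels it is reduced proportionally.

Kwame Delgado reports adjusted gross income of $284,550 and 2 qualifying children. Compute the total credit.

Child Tax Credit: base = 2 × $7,700 = $15,400. 8% of the $3,450 excess over $281,100 is $276; credit = $15,400 − $276 = $15,124.
Dependent Care Credit: $284,550 is at or below the $321,500 threshold, so the full $3,030 applies.
Total: $15,124 + $3,030 = $18,154.

$18,154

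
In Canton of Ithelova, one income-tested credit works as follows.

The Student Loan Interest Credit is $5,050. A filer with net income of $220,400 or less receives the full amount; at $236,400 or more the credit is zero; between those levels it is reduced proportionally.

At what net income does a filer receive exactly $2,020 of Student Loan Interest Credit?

$230,000

$2,020 is 2,020/5,050 of the full $5,050, so 3,030/5,050 of the $16,000 range has been used: income = $220,400 + $16,000 × 3,030/5,050 = $230,000.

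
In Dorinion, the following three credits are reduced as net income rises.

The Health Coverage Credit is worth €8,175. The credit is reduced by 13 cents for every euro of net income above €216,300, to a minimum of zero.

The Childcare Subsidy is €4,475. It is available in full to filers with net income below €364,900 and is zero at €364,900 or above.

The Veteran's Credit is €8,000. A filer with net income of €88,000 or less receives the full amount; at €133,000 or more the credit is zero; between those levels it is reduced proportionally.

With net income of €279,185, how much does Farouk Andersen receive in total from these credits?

€4,475

Health Coverage Credit: 13% of the €62,885 excess over €216,300 is €8,175.05 ≥ base, so the credit is €0.
Childcare Subsidy: €279,185 is below the €364,900 cutoff, so the full €4,475 applies.
Veteran's Credit: €279,185 is at or above €133,000, so the credit is €0.
Total: €0 + €4,475 + €0 = €4,475.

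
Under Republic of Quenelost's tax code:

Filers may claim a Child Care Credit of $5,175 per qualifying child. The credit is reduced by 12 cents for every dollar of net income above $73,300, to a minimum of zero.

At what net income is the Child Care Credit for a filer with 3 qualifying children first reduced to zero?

$202,675

Full credit = 3 × $5,175 = $15,525.
The credit falls by 12% of each dollar above $73,300, so it reaches zero when the excess is $15,525 / 12% = $129,375: income = $73,300 + $129,375 = $202,675.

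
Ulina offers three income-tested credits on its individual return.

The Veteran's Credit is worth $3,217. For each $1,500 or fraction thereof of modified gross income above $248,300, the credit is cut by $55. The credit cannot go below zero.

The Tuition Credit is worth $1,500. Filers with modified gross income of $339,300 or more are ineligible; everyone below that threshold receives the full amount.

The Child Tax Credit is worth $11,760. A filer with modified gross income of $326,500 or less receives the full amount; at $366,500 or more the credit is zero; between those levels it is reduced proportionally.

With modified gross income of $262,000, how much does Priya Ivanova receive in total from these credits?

$15,927

Veteran's Credit: income exceeds $248,300 by $13,700, which is 10 full-or-partial $1,500 increments; reduction = 10 × $55 = $550, leaving $2,667.
Tuition Credit: $262,000 is below the $339,300 cutoff, so the full $1,500 applies.
Child Tax Credit: $262,000 is at or below the $326,500 threshold, so the full $11,760 applies.
Total: $2,667 + $1,500 + $11,760 = $15,927.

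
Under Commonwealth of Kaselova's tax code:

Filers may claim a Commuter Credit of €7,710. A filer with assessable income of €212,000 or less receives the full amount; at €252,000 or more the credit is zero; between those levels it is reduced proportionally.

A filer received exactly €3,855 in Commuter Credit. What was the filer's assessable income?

€3,855 is 3,855/7,710 of the full €7,710, so 3,855/7,710 of the €40,000 range has been used: income = €212,000 + €40,000 × 3,855/7,710 = €232,000.

€232,000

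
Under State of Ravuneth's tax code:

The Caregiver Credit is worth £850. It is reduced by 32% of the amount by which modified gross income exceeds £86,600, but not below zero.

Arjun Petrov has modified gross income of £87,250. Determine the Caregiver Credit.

Caregiver Credit: 32% of the £650 excess over £86,600 is £208; credit = £850 − £208 = £642.

£642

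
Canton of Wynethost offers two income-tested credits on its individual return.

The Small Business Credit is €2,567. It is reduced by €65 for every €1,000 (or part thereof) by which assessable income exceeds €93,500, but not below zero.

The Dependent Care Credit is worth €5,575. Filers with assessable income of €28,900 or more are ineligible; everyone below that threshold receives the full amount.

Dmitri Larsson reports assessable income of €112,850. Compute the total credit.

Small Business Credit: income exceeds €93,500 by €19,350, which is 20 full-or-partial €1,000 increments; reduction = 20 × €65 = €1,300, leaving €1,267.
Dependent Care Credit: €112,850 meets or exceeds the €28,900 cutoff, so the credit is €0.
Total: €1,267 + €0 = €1,267.

€1,267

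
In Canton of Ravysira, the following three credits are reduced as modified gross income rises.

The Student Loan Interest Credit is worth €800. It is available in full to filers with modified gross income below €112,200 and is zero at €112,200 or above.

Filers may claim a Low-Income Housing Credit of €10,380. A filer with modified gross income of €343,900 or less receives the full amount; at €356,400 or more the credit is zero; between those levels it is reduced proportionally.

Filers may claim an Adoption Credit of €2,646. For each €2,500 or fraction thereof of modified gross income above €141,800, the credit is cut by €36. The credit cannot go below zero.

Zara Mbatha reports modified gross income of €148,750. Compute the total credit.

€12,918

Student Loan Interest Credit: €148,750 meets or exceeds the €112,200 cutoff, so the credit is €0.
Low-Income Housing Credit: €148,750 is at or below the €343,900 threshold, so the full €10,380 applies.
Adoption Credit: income exceeds €141,800 by €6,950, which is 3 full-or-partial €2,500 increments; reduction = 3 × €36 = €108, leaving €2,538.
Total: €0 + €10,380 + €2,538 = €12,918.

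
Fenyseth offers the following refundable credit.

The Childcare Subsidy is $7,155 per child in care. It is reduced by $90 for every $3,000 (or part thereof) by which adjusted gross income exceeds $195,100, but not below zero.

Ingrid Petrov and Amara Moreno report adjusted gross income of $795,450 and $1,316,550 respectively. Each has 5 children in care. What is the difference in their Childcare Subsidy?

Ingrid ($795,450): Childcare Subsidy: base = 5 × $7,155 = $35,775. income exceeds $195,100 by $600,350, which is 201 full-or-partial $3,000 increments; reduction = 201 × $90 = $18,090, leaving $17,685.
Amara ($1,316,550): Childcare Subsidy: base = 5 × $7,155 = $35,775. income exceeds $195,100 by $1,121,450, which is 374 full-or-partial $3,000 increments; reduction = 374 × $90 = $33,660, leaving $2,115.
Difference: |$17,685 − $2,115| = $15,570.

$15,570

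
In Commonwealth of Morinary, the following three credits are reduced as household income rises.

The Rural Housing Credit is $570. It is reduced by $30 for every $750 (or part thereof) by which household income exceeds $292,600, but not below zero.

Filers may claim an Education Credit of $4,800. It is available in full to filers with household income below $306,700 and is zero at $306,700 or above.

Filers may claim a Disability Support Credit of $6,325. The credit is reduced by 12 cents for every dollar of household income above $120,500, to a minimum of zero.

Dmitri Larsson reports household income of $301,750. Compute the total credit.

$4,980

Rural Housing Credit: income exceeds $292,600 by $9,150, which is 13 full-or-partial $750 increments; reduction = 13 × $30 = $390, leaving $180.
Education Credit: $301,750 is below the $306,700 cutoff, so the full $4,800 applies.
Disability Support Credit: 12% of the $181,250 excess over $120,500 is $21,750 ≥ base, so the credit is $0.
Total: $180 + $4,800 + $0 = $4,980.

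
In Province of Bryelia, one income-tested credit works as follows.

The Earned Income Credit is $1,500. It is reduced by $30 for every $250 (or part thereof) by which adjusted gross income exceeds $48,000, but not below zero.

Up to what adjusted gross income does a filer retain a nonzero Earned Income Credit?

$60,250

After 49 increments the reduction is 49 × $30 = $1,470, leaving $30; one more increment wipes it out. Increment 49 ends at excess 49 × $250 = $12,250, so the highest qualifying income is $48,000 + $12,250 = $60,250.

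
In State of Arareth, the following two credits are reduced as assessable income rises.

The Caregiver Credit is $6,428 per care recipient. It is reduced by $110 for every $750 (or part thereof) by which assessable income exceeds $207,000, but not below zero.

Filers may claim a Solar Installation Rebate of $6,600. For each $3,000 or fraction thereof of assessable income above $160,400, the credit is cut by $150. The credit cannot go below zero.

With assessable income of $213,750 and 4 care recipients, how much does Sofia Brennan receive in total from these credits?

Caregiver Credit: base = 4 × $6,428 = $25,712. income exceeds $207,000 by $6,750, which is 9 full-or-partial $750 increments; reduction = 9 × $110 = $990, leaving $24,722.
Solar Installation Rebate: income exceeds $160,400 by $53,350, which is 18 full-or-partial $3,000 increments; reduction = 18 × $150 = $2,700, leaving $3,900.
Total: $24,722 + $3,900 = $28,622.

$28,622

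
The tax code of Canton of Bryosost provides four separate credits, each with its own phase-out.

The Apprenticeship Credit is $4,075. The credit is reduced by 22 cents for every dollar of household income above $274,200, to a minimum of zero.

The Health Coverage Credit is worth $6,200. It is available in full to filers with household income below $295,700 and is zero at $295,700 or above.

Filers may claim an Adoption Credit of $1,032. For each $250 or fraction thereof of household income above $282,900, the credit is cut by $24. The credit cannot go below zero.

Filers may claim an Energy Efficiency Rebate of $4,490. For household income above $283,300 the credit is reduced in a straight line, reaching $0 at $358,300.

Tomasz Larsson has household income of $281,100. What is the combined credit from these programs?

Apprenticeship Credit: 22% of the $6,900 excess over $274,200 is $1,518; credit = $4,075 − $1,518 = $2,557.
Health Coverage Credit: $281,100 is below the $295,700 cutoff, so the full $6,200 applies.
Adoption Credit: $281,100 is at or below the $282,900 threshold, so the full $1,032 applies.
Energy Efficiency Rebate: $281,100 is at or below the $283,300 threshold, so the full $4,490 applies.
Total: $2,557 + $6,200 + $1,032 + $4,490 = $14,279.

$14,279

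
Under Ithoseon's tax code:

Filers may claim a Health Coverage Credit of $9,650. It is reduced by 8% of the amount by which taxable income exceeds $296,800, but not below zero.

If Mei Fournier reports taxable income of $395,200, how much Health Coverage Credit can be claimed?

$1,778

Health Coverage Credit: 8% of the $98,400 excess over $296,800 is $7,872; credit = $9,650 − $7,872 = $1,778.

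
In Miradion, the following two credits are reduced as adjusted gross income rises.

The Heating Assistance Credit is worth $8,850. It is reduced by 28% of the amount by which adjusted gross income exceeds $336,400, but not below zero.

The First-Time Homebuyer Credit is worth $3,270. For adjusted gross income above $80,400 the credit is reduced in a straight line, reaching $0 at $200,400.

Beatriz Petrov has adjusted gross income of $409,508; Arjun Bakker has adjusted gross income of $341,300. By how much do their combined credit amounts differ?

Beatriz ($409,508): Heating Assistance Credit: 28% of the $73,108 excess over $336,400 is $20,470.24 ≥ base, so the credit is $0. First-Time Homebuyer Credit: $409,508 is at or above $200,400, so the credit is $0. total $0 + $0 = $0
Arjun ($341,300): Heating Assistance Credit: 28% of the $4,900 excess over $336,400 is $1,372; credit = $8,850 − $1,372 = $7,478. First-Time Homebuyer Credit: $341,300 is at or above $200,400, so the credit is $0. total $7,478 + $0 = $7,478
Difference: |$0 − $7,478| = $7,478.

$7,478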